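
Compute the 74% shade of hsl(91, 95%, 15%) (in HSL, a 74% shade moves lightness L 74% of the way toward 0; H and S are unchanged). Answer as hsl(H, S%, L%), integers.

L moves 74% from 15 toward 0: 15 − 11.1 = 3.9 → 4.
H and S are unchanged.

hsl(91, 95%, 4%)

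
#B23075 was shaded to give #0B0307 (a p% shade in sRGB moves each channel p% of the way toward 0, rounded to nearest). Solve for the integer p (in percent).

#B23075 is rgb(178, 48, 117); #0B0307 is rgb(11, 3, 7).
On the R channel (widest range): 11 ≈ 178 + (p/100)(0 − 178), so p ≈ 100×(11 − 178)/(0 − 178) = -16700/-178 = 93.82.
p = 94 reproduces all three channels after rounding.

94%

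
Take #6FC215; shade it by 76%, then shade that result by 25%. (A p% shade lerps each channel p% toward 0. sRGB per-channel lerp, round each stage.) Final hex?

#142304

#6FC215 is rgb(111, 194, 21).
A 76% shade moves each channel 76% toward 0:
  R: 111 − 84.36 = 26.64 → 27
  G: 194 − 147.44 = 46.56 → 47
  B: 21 − 15.96 = 5.04 → 5
After the shade: rgb(27, 47, 5) = #1B2F05.
Lerp each channel 25% toward 0:
  R: 27 − 6.75 = 20.25 → 20
  G: 47 + 0.25×(0−47) = 47 − 11.75 = 35.25 → 35
  B: 5 + 0.25×(0−5) = 5 − 1.25 = 3.75 → 4
rgb(20, 35, 4) = #142304.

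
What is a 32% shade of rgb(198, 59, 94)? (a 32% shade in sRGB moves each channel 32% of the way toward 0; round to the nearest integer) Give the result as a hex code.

Lerp each channel 32% toward 0:
  R: 198 + 0.32×(0−198) = 198 − 63.36 = 134.64 → 135
  G: 59 + 0.32×(0−59) = 59 − 18.88 = 40.12 → 40
  B: 94 + 0.32×(0−94) = 94 − 30.08 = 63.92 → 64
rgb(135, 40, 64) = #872840.

#872840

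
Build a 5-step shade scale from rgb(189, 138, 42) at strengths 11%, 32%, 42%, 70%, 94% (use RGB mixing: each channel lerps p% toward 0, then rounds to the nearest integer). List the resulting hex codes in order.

11%: (189 − 20.79 = 168.21→168, 138 − 15.18 = 122.82→123, 42 − 4.62 = 37.38→37) → #A87B25
32%: (189 − 60.48 = 128.52→129, 138 − 44.16 = 93.84→94, 42 − 13.44 = 28.56→29) → #815E1D
42%: (189 − 79.38 = 109.62→110, 138 − 57.96 = 80.04→80, 42 − 17.64 = 24.36→24) → #6E5018
70%: (189 − 132.3 = 56.7→57, 138 − 96.6 = 41.4→41, 42 − 29.4 = 12.6→13) → #39290D
94%: (189 − 177.66 = 11.34→11, 138 − 129.72 = 8.28→8, 42 − 39.48 = 2.52→3) → #0B0803

#A87B25, #815E1D, #6E5018, #39290D, #0B0803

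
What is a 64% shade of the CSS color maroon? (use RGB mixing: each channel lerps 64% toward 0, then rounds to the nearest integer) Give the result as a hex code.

CSS maroon is rgb(128, 0, 0).
A 64% shade moves each channel 64% toward 0:
  R: 128 + 0.64×(0−128) = 128 − 81.92 = 46.08 → 46
  G: 0 + 0.64×(0−0) = 0 + 0 = 0 → 0
  B: 0 + 0.64×(0−0) = 0 + 0 = 0 → 0
rgb(46, 0, 0) = #2E0000.

#2E0000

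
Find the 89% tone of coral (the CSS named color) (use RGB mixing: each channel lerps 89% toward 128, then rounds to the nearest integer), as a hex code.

CSS coral is rgb(255, 127, 80).
Per channel, c → c + 0.89(128 − c):
  R: 255 + 0.89×(128−255) = 255 − 113.03 = 141.97 → 142
  G: 127 + 0.89×(128−127) = 127 + 0.89 = 127.89 → 128
  B: 80 + 0.89×(128−80) = 80 + 42.72 = 122.72 → 123
rgb(142, 128, 123) = #8E807B.

#8E807B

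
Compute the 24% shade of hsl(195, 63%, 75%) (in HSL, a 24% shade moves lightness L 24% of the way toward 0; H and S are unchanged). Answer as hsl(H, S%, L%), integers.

hsl(195, 63%, 57%)

L moves 24% from 75 toward 0: 75 − 18 = 57 → 57.
H and S are unchanged.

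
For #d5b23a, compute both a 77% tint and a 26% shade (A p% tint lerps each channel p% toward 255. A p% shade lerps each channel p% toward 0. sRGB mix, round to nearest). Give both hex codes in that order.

#d5b23a is rgb(213, 178, 58).
77% tint:
  R: 213 + 0.77×(255−213) = 213 + 32.34 = 245.34 → 245
  G: 178 + 59.29 = 237.29 → 237
  B: 58 + 151.69 = 209.69 → 210
  → #f5edd2
26% shade:
  R: 213 + 0.26×(0−213) = 213 − 55.38 = 157.62 → 158
  G: 178 + 0.26×(0−178) = 178 − 46.28 = 131.72 → 132
  B: 58 + 0.26×(0−58) = 58 − 15.08 = 42.92 → 43
  → #9e842b

#f5edd2, #9e842b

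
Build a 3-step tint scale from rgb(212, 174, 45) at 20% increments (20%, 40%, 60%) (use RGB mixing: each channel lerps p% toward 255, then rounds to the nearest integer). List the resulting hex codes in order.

#DDBE57, #E5CE81, #EEDFAB

20%: (212 + 8.6 = 220.6→221, 174 + 16.2 = 190.2→190, 45 + 42 = 87→87) → #DDBE57
40%: (212 + 17.2 = 229.2→229, 174 + 32.4 = 206.4→206, 45 + 84 = 129→129) → #E5CE81
60%: (212 + 25.8 = 237.8→238, 174 + 48.6 = 222.6→223, 45 + 126 = 171→171) → #EEDFAB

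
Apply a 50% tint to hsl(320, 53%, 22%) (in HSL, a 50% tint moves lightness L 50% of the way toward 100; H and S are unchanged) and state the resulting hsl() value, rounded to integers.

hsl(320, 53%, 61%)

L moves 50% from 22 toward 100: 22 + 39 = 61 → 61.
H and S are unchanged.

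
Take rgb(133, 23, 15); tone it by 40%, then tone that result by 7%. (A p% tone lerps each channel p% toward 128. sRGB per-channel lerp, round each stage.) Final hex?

#834541

Lerp each channel 40% toward 128:
  R: 133 + 0.4×(128−133) = 133 − 2 = 131 → 131
  G: 23 + 42 = 65 → 65
  B: 15 + 0.4×(128−15) = 15 + 45.2 = 60.2 → 60
After the tone: rgb(131, 65, 60) = #83413c.
Per channel, c → c + 0.07(128 − c):
  R: 131 + 0.07×(128−131) = 131 − 0.21 = 130.79 → 131
  G: 65 + 4.41 = 69.41 → 69
  B: 60 + 0.07×(128−60) = 60 + 4.76 = 64.76 → 65
rgb(131, 69, 65) = #834541.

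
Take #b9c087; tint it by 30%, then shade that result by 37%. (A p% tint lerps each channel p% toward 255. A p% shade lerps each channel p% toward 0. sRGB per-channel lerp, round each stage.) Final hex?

#82856c

#b9c087 is rgb(185, 192, 135).
Per channel, c → c + 0.3(255 − c):
  R: 185 + 21 = 206 → 206
  G: 192 + 0.3×(255−192) = 192 + 18.9 = 210.9 → 211
  B: 135 + 0.3×(255−135) = 135 + 36 = 171 → 171
After the tint: rgb(206, 211, 171) = #ced3ab.
A 37% shade moves each channel 37% toward 0:
  R: 206 + 0.37×(0−206) = 206 − 76.22 = 129.78 → 130
  G: 211 − 78.07 = 132.93 → 133
  B: 171 + 0.37×(0−171) = 171 − 63.27 = 107.73 → 108
rgb(130, 133, 108) = #82856c.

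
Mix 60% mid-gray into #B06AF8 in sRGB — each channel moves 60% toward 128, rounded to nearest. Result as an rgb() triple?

rgb(147, 119, 176)

#B06AF8 is rgb(176, 106, 248).
Per channel, c → c + 0.6(128 − c):
  R: 176 + 0.6×(128−176) = 176 − 28.8 = 147.2 → 147
  G: 106 + 0.6×(128−106) = 106 + 13.2 = 119.2 → 119
  B: 248 + 0.6×(128−248) = 248 − 72 = 176 → 176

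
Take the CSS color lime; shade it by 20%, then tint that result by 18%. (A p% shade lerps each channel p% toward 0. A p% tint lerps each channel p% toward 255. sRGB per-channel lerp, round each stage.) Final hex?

#2ed52e

CSS lime is rgb(0, 255, 0).
Lerp each channel 20% toward 0:
  R: 0 + 0.2×(0−0) = 0 + 0 = 0 → 0
  G: 255 + 0.2×(0−255) = 255 − 51 = 204 → 204
  B: 0 + 0 = 0 → 0
After the shade: rgb(0, 204, 0) = #00cc00.
Per channel, c → c + 0.18(255 − c):
  R: 0 + 0.18×(255−0) = 0 + 45.9 = 45.9 → 46
  G: 204 + 9.18 = 213.18 → 213
  B: 0 + 45.9 = 45.9 → 46
rgb(46, 213, 46) = #2ed52e.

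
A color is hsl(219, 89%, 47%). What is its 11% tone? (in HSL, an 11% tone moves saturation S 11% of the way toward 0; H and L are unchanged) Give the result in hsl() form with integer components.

S moves 11% from 89 toward 0: 89 − 9.79 = 79.21 → 79.
H and L are unchanged.

hsl(219, 79%, 47%)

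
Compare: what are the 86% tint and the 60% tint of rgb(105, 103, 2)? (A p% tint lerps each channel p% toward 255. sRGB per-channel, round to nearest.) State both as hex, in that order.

#EAEADC, #C3C29A

86% tint:
  R: 105 + 0.86×(255−105) = 105 + 129 = 234 → 234
  G: 103 + 0.86×(255−103) = 103 + 130.72 = 233.72 → 234
  B: 2 + 217.58 = 219.58 → 220
  → #EAEADC
60% tint:
  R: 105 + 0.6×(255−105) = 105 + 90 = 195 → 195
  G: 103 + 0.6×(255−103) = 103 + 91.2 = 194.2 → 194
  B: 2 + 0.6×(255−2) = 2 + 151.8 = 153.8 → 154
  → #C3C29A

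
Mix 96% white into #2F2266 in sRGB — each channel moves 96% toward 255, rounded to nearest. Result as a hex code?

#2F2266 is rgb(47, 34, 102).
Per channel, c → c + 0.96(255 − c):
  R: 47 + 0.96×(255−47) = 47 + 199.68 = 246.68 → 247
  G: 34 + 212.16 = 246.16 → 246
  B: 102 + 0.96×(255−102) = 102 + 146.88 = 248.88 → 249
rgb(247, 246, 249) = #F7F6F9.

#F7F6F9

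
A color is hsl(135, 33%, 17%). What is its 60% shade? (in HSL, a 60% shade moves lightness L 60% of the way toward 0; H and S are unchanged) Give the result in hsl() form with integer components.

L moves 60% from 17 toward 0: 17 − 10.2 = 6.8 → 7.
H and S are unchanged.

hsl(135, 33%, 7%)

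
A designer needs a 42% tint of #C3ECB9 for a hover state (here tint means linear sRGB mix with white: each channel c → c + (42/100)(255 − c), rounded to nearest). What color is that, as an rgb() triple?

rgb(220, 244, 214)

#C3ECB9 is rgb(195, 236, 185).
A 42% tint moves each channel 42% toward 255:
  R: 195 + 0.42×(255−195) = 195 + 25.2 = 220.2 → 220
  G: 236 + 0.42×(255−236) = 236 + 7.98 = 243.98 → 244
  B: 185 + 0.42×(255−185) = 185 + 29.4 = 214.4 → 214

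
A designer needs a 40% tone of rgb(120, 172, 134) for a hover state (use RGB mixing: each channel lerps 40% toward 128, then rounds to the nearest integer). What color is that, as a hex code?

Lerp each channel 40% toward 128:
  R: 120 + 3.2 = 123.2 → 123
  G: 172 − 17.6 = 154.4 → 154
  B: 134 − 2.4 = 131.6 → 132
rgb(123, 154, 132) = #7B9A84.

#7B9A84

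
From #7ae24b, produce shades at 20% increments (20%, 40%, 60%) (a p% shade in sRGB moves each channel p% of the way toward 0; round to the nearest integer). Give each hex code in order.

#62b53c, #49882d, #315a1e

#7ae24b is rgb(122, 226, 75).
20%: (122 − 24.4 = 97.6→98, 226 − 45.2 = 180.8→181, 75 − 15 = 60→60) → #62b53c
40%: (122 − 48.8 = 73.2→73, 226 − 90.4 = 135.6→136, 75 − 30 = 45→45) → #49882d
60%: (122 − 73.2 = 48.8→49, 226 − 135.6 = 90.4→90, 75 − 45 = 30→30) → #315a1e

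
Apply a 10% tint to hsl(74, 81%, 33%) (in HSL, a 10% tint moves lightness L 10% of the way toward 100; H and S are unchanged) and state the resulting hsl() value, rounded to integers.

L moves 10% from 33 toward 100: 33 + 6.7 = 39.7 → 40.
H and S are unchanged.

hsl(74, 81%, 40%)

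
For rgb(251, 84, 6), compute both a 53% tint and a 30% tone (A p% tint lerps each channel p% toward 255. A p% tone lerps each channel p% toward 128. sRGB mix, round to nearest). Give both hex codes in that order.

#FDAF8A, #D6612B

53% tint:
  R: 251 + 2.12 = 253.12 → 253
  G: 84 + 0.53×(255−84) = 84 + 90.63 = 174.63 → 175
  B: 6 + 0.53×(255−6) = 6 + 131.97 = 137.97 → 138
  → #FDAF8A
30% tone:
  R: 251 + 0.3×(128−251) = 251 − 36.9 = 214.1 → 214
  G: 84 + 13.2 = 97.2 → 97
  B: 6 + 0.3×(128−6) = 6 + 36.6 = 42.6 → 43
  → #D6612B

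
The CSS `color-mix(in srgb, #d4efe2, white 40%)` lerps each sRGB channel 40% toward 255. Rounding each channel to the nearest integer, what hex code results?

#d4efe2 is rgb(212, 239, 226).
Lerp each channel 40% toward 255:
  R: 212 + 0.4×(255−212) = 212 + 17.2 = 229.2 → 229
  G: 239 + 6.4 = 245.4 → 245
  B: 226 + 0.4×(255−226) = 226 + 11.6 = 237.6 → 238
rgb(229, 245, 238) = #e5f5ee.

#e5f5ee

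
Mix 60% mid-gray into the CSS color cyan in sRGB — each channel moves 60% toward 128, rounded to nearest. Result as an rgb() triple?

CSS cyan is rgb(0, 255, 255).
Lerp each channel 60% toward 128:
  R: 0 + 0.6×(128−0) = 0 + 76.8 = 76.8 → 77
  G: 255 − 76.2 = 178.8 → 179
  B: 255 − 76.2 = 178.8 → 179

rgb(77, 179, 179)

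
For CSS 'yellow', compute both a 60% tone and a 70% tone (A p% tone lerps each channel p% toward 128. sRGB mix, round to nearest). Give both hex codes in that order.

#B3B34D, #A6A65A

CSS yellow is rgb(255, 255, 0).
60% tone:
  R: 255 − 76.2 = 178.8 → 179
  G: 255 − 76.2 = 178.8 → 179
  B: 0 + 0.6×(128−0) = 0 + 76.8 = 76.8 → 77
  → #B3B34D
70% tone:
  R: 255 + 0.7×(128−255) = 255 − 88.9 = 166.1 → 166
  G: 255 + 0.7×(128−255) = 255 − 88.9 = 166.1 → 166
  B: 0 + 0.7×(128−0) = 0 + 89.6 = 89.6 → 90
  → #A6A65A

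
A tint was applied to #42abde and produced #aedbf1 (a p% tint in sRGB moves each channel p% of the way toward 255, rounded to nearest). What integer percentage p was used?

57%

#42abde is rgb(66, 171, 222); #aedbf1 is rgb(174, 219, 241).
On the R channel (widest range): 174 ≈ 66 + (p/100)(255 − 66), so p ≈ 100×(174 − 66)/(255 − 66) = 10800/189 = 57.14.
p = 57 reproduces all three channels after rounding.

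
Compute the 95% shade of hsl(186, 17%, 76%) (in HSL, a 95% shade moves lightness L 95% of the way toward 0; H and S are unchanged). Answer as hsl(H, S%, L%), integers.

hsl(186, 17%, 4%)

L moves 95% from 76 toward 0: 76 − 72.2 = 3.8 → 4.
H and S are unchanged.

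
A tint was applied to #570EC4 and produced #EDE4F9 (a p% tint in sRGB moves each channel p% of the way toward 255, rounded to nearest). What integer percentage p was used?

89%

#570EC4 is rgb(87, 14, 196); #EDE4F9 is rgb(237, 228, 249).
On the G channel (widest range): 228 ≈ 14 + (p/100)(255 − 14), so p ≈ 100×(228 − 14)/(255 − 14) = 21400/241 = 88.80.
p = 89 reproduces all three channels after rounding.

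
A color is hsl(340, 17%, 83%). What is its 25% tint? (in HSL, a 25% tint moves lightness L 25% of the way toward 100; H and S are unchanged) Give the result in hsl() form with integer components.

hsl(340, 17%, 87%)

L moves 25% from 83 toward 100: 83 + 4.25 = 87.25 → 87.
H and S are unchanged.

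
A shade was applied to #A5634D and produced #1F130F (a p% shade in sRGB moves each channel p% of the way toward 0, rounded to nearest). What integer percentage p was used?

#A5634D is rgb(165, 99, 77); #1F130F is rgb(31, 19, 15).
On the R channel (widest range): 31 ≈ 165 + (p/100)(0 − 165), so p ≈ 100×(31 − 165)/(0 − 165) = -13400/-165 = 81.21.
p = 81 reproduces all three channels after rounding.

81%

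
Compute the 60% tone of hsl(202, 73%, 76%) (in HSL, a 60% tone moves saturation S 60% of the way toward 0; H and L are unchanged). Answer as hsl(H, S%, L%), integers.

hsl(202, 29%, 76%)

S moves 60% from 73 toward 0: 73 − 43.8 = 29.2 → 29.
H and L are unchanged.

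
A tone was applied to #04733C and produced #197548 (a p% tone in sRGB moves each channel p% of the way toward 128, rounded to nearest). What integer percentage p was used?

17%

#04733C is rgb(4, 115, 60); #197548 is rgb(25, 117, 72).
On the R channel (widest range): 25 ≈ 4 + (p/100)(128 − 4), so p ≈ 100×(25 − 4)/(128 − 4) = 2100/124 = 16.94.
p = 17 reproduces all three channels after rounding.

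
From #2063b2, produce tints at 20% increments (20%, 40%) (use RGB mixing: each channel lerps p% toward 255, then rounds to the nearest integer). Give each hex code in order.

#4d82c1, #79a1d1

#2063b2 is rgb(32, 99, 178).
20%: (32 + 44.6 = 76.6→77, 99 + 31.2 = 130.2→130, 178 + 15.4 = 193.4→193) → #4d82c1
40%: (32 + 89.2 = 121.2→121, 99 + 62.4 = 161.4→161, 178 + 30.8 = 208.8→209) → #79a1d1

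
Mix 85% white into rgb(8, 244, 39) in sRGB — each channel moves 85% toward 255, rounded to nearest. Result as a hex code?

#dafddf

An 85% tint moves each channel 85% toward 255:
  R: 8 + 0.85×(255−8) = 8 + 209.95 = 217.95 → 218
  G: 244 + 9.35 = 253.35 → 253
  B: 39 + 183.6 = 222.6 → 223
rgb(218, 253, 223) = #dafddf.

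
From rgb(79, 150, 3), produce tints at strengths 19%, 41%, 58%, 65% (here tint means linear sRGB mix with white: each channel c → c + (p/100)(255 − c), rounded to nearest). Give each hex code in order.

19%: (79 + 33.44 = 112.44→112, 150 + 19.95 = 169.95→170, 3 + 47.88 = 50.88→51) → #70AA33
41%: (79 + 72.16 = 151.16→151, 150 + 43.05 = 193.05→193, 3 + 103.32 = 106.32→106) → #97C16A
58%: (79 + 102.08 = 181.08→181, 150 + 60.9 = 210.9→211, 3 + 146.16 = 149.16→149) → #B5D395
65%: (79 + 114.4 = 193.4→193, 150 + 68.25 = 218.25→218, 3 + 163.8 = 166.8→167) → #C1DAA7

#70AA33, #97C16A, #B5D395, #C1DAA7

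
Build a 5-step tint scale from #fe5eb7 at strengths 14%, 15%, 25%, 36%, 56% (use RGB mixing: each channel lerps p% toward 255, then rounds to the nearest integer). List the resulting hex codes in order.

#fe75c1, #fe76c2, #fe86c9, #fe98d1, #ffb8df

#fe5eb7 is rgb(254, 94, 183).
14%: (254→254, 94 + 22.54 = 116.54→117, 183 + 10.08 = 193.08→193) → #fe75c1
15%: (254→254, 94 + 24.15 = 118.15→118, 183 + 10.8 = 193.8→194) → #fe76c2
25%: (254→254, 94 + 40.25 = 134.25→134, 183 + 18 = 201→201) → #fe86c9
36%: (254→254, 94 + 57.96 = 151.96→152, 183 + 25.92 = 208.92→209) → #fe98d1
56%: (254 + 0.56 = 254.56→255, 94 + 90.16 = 184.16→184, 183 + 40.32 = 223.32→223) → #ffb8df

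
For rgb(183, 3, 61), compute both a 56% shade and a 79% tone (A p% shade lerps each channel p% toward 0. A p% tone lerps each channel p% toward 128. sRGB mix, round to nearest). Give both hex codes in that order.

#51011b, #8c6672

56% shade:
  R: 183 + 0.56×(0−183) = 183 − 102.48 = 80.52 → 81
  G: 3 − 1.68 = 1.32 → 1
  B: 61 − 34.16 = 26.84 → 27
  → #51011b
79% tone:
  R: 183 + 0.79×(128−183) = 183 − 43.45 = 139.55 → 140
  G: 3 + 0.79×(128−3) = 3 + 98.75 = 101.75 → 102
  B: 61 + 0.79×(128−61) = 61 + 52.93 = 113.93 → 114
  → #8c6672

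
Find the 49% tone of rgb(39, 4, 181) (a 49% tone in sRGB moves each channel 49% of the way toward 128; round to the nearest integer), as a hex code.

Lerp each channel 49% toward 128:
  R: 39 + 0.49×(128−39) = 39 + 43.61 = 82.61 → 83
  G: 4 + 0.49×(128−4) = 4 + 60.76 = 64.76 → 65
  B: 181 + 0.49×(128−181) = 181 − 25.97 = 155.03 → 155
rgb(83, 65, 155) = #53419b.

#53419b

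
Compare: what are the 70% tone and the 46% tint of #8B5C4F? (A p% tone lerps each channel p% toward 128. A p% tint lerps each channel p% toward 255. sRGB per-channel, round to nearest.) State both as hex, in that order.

#837571, #C0A7A0

#8B5C4F is rgb(139, 92, 79).
70% tone:
  R: 139 + 0.7×(128−139) = 139 − 7.7 = 131.3 → 131
  G: 92 + 25.2 = 117.2 → 117
  B: 79 + 0.7×(128−79) = 79 + 34.3 = 113.3 → 113
  → #837571
46% tint:
  R: 139 + 0.46×(255−139) = 139 + 53.36 = 192.36 → 192
  G: 92 + 0.46×(255−92) = 92 + 74.98 = 166.98 → 167
  B: 79 + 80.96 = 159.96 → 160
  → #C0A7A0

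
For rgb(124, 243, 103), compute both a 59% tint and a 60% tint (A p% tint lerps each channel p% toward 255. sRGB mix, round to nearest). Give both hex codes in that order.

#c9fac1, #cbfac2

59% tint:
  R: 124 + 77.29 = 201.29 → 201
  G: 243 + 0.59×(255−243) = 243 + 7.08 = 250.08 → 250
  B: 103 + 0.59×(255−103) = 103 + 89.68 = 192.68 → 193
  → #c9fac1
60% tint:
  R: 124 + 0.6×(255−124) = 124 + 78.6 = 202.6 → 203
  G: 243 + 0.6×(255−243) = 243 + 7.2 = 250.2 → 250
  B: 103 + 91.2 = 194.2 → 194
  → #cbfac2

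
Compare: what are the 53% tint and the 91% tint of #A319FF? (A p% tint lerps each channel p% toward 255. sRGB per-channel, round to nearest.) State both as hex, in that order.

#A319FF is rgb(163, 25, 255).
53% tint:
  R: 163 + 0.53×(255−163) = 163 + 48.76 = 211.76 → 212
  G: 25 + 121.9 = 146.9 → 147
  B: 255 + 0 = 255 → 255
  → #D493FF
91% tint:
  R: 163 + 0.91×(255−163) = 163 + 83.72 = 246.72 → 247
  G: 25 + 209.3 = 234.3 → 234
  B: 255 + 0.91×(255−255) = 255 + 0 = 255 → 255
  → #F7EAFF

#D493FF, #F7EAFF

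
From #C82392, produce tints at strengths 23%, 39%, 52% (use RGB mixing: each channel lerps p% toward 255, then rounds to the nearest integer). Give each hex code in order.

#C82392 is rgb(200, 35, 146).
23%: (200 + 12.65 = 212.65→213, 35 + 50.6 = 85.6→86, 146 + 25.07 = 171.07→171) → #D556AB
39%: (200 + 21.45 = 221.45→221, 35 + 85.8 = 120.8→121, 146 + 42.51 = 188.51→189) → #DD79BD
52%: (200 + 28.6 = 228.6→229, 35 + 114.4 = 149.4→149, 146 + 56.68 = 202.68→203) → #E595CB

#D556AB, #DD79BD, #E595CB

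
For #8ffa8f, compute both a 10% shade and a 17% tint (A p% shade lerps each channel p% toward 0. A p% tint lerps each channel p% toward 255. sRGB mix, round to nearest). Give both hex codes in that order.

#81e181, #a2fba2

#8ffa8f is rgb(143, 250, 143).
10% shade:
  R: 143 − 14.3 = 128.7 → 129
  G: 250 + 0.1×(0−250) = 250 − 25 = 225 → 225
  B: 143 − 14.3 = 128.7 → 129
  → #81e181
17% tint:
  R: 143 + 0.17×(255−143) = 143 + 19.04 = 162.04 → 162
  G: 250 + 0.85 = 250.85 → 251
  B: 143 + 0.17×(255−143) = 143 + 19.04 = 162.04 → 162
  → #a2fba2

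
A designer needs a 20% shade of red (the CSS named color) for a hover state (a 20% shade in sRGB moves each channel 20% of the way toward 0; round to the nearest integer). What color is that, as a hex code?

#CC0000

CSS red is rgb(255, 0, 0).
A 20% shade moves each channel 20% toward 0:
  R: 255 + 0.2×(0−255) = 255 − 51 = 204 → 204
  G: 0 + 0.2×(0−0) = 0 + 0 = 0 → 0
  B: 0 + 0 = 0 → 0
rgb(204, 0, 0) = #CC0000.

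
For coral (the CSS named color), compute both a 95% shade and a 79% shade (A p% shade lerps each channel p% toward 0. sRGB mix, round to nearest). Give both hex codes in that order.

CSS coral is rgb(255, 127, 80).
95% shade:
  R: 255 − 242.25 = 12.75 → 13
  G: 127 + 0.95×(0−127) = 127 − 120.65 = 6.35 → 6
  B: 80 − 76 = 4 → 4
  → #0D0604
79% shade:
  R: 255 + 0.79×(0−255) = 255 − 201.45 = 53.55 → 54
  G: 127 + 0.79×(0−127) = 127 − 100.33 = 26.67 → 27
  B: 80 − 63.2 = 16.8 → 17
  → #361B11

#0D0604, #361B11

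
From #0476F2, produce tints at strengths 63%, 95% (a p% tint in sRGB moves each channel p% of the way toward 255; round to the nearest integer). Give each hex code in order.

#0476F2 is rgb(4, 118, 242).
63%: (4 + 158.13 = 162.13→162, 118 + 86.31 = 204.31→204, 242 + 8.19 = 250.19→250) → #A2CCFA
95%: (4 + 238.45 = 242.45→242, 118 + 130.15 = 248.15→248, 242 + 12.35 = 254.35→254) → #F2F8FE

#A2CCFA, #F2F8FE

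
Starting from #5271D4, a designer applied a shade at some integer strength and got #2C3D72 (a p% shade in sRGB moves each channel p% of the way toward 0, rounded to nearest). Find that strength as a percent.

#5271D4 is rgb(82, 113, 212); #2C3D72 is rgb(44, 61, 114).
On the B channel (widest range): 114 ≈ 212 + (p/100)(0 − 212), so p ≈ 100×(114 − 212)/(0 − 212) = -9800/-212 = 46.23.
p = 46 reproduces all three channels after rounding.

46%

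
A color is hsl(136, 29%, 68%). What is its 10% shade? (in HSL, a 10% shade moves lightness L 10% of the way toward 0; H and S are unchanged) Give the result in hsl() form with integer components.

L moves 10% from 68 toward 0: 68 − 6.8 = 61.2 → 61.
H and S are unchanged.

hsl(136, 29%, 61%)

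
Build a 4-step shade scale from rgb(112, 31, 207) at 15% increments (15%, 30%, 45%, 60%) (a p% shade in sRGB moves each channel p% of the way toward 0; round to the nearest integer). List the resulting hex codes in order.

#5f1ab0, #4e1691, #3e1172, #2d0c53

15%: (112 − 16.8 = 95.2→95, 31 − 4.65 = 26.35→26, 207 − 31.05 = 175.95→176) → #5f1ab0
30%: (112 − 33.6 = 78.4→78, 31 − 9.3 = 21.7→22, 207 − 62.1 = 144.9→145) → #4e1691
45%: (112 − 50.4 = 61.6→62, 31 − 13.95 = 17.05→17, 207 − 93.15 = 113.85→114) → #3e1172
60%: (112 − 67.2 = 44.8→45, 31 − 18.6 = 12.4→12, 207 − 124.2 = 82.8→83) → #2d0c53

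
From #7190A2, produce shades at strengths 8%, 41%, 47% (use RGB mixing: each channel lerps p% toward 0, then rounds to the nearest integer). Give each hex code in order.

#7190A2 is rgb(113, 144, 162).
8%: (113 − 9.04 = 103.96→104, 144 − 11.52 = 132.48→132, 162 − 12.96 = 149.04→149) → #688495
41%: (113 − 46.33 = 66.67→67, 144 − 59.04 = 84.96→85, 162 − 66.42 = 95.58→96) → #435560
47%: (113 − 53.11 = 59.89→60, 144 − 67.68 = 76.32→76, 162 − 76.14 = 85.86→86) → #3C4C56

#688495, #435560, #3C4C56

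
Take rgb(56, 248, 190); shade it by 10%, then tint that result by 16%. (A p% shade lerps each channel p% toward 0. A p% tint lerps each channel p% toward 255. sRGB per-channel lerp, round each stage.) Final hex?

A 10% shade moves each channel 10% toward 0:
  R: 56 + 0.1×(0−56) = 56 − 5.6 = 50.4 → 50
  G: 248 − 24.8 = 223.2 → 223
  B: 190 + 0.1×(0−190) = 190 − 19 = 171 → 171
After the shade: rgb(50, 223, 171) = #32DFAB.
A 16% tint moves each channel 16% toward 255:
  R: 50 + 32.8 = 82.8 → 83
  G: 223 + 0.16×(255−223) = 223 + 5.12 = 228.12 → 228
  B: 171 + 13.44 = 184.44 → 184
rgb(83, 228, 184) = #53E4B8.

#53E4B8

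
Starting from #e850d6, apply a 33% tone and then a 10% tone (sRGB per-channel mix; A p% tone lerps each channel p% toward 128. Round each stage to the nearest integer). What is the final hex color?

#bf63b4

#e850d6 is rgb(232, 80, 214).
Lerp each channel 33% toward 128:
  R: 232 − 34.32 = 197.68 → 198
  G: 80 + 0.33×(128−80) = 80 + 15.84 = 95.84 → 96
  B: 214 − 28.38 = 185.62 → 186
After the tone: rgb(198, 96, 186) = #c660ba.
Per channel, c → c + 0.1(128 − c):
  R: 198 + 0.1×(128−198) = 198 − 7 = 191 → 191
  G: 96 + 3.2 = 99.2 → 99
  B: 186 + 0.1×(128−186) = 186 − 5.8 = 180.2 → 180
rgb(191, 99, 180) = #bf63b4.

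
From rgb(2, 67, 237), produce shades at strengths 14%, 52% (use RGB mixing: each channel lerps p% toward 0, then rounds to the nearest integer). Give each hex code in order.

14%: (2→2, 67 − 9.38 = 57.62→58, 237 − 33.18 = 203.82→204) → #023acc
52%: (2 − 1.04 = 0.96→1, 67 − 34.84 = 32.16→32, 237 − 123.24 = 113.76→114) → #012072

#023acc, #012072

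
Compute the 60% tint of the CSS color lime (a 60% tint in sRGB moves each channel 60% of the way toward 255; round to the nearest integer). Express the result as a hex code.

#99ff99

CSS lime is rgb(0, 255, 0).
A 60% tint moves each channel 60% toward 255:
  R: 0 + 153 = 153 → 153
  G: 255 + 0 = 255 → 255
  B: 0 + 0.6×(255−0) = 0 + 153 = 153 → 153
rgb(153, 255, 153) = #99ff99.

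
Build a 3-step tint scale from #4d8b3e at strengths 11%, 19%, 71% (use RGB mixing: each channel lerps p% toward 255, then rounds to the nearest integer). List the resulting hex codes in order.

#4d8b3e is rgb(77, 139, 62).
11%: (77 + 19.58 = 96.58→97, 139 + 12.76 = 151.76→152, 62 + 21.23 = 83.23→83) → #619853
19%: (77 + 33.82 = 110.82→111, 139 + 22.04 = 161.04→161, 62 + 36.67 = 98.67→99) → #6fa163
71%: (77 + 126.38 = 203.38→203, 139 + 82.36 = 221.36→221, 62 + 137.03 = 199.03→199) → #cbddc7

#619853, #6fa163, #cbddc7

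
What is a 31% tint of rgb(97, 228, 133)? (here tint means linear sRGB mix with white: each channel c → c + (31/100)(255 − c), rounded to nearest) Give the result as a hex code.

Per channel, c → c + 0.31(255 − c):
  R: 97 + 0.31×(255−97) = 97 + 48.98 = 145.98 → 146
  G: 228 + 0.31×(255−228) = 228 + 8.37 = 236.37 → 236
  B: 133 + 0.31×(255−133) = 133 + 37.82 = 170.82 → 171
rgb(146, 236, 171) = #92ECAB.

#92ECAB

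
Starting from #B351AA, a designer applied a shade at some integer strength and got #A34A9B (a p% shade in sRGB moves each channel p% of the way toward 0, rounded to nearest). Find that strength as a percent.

9%

#B351AA is rgb(179, 81, 170); #A34A9B is rgb(163, 74, 155).
On the R channel (widest range): 163 ≈ 179 + (p/100)(0 − 179), so p ≈ 100×(163 − 179)/(0 − 179) = -1600/-179 = 8.94.
p = 9 reproduces all three channels after rounding.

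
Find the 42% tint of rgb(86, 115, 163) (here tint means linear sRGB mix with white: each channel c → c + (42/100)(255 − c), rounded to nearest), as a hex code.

A 42% tint moves each channel 42% toward 255:
  R: 86 + 0.42×(255−86) = 86 + 70.98 = 156.98 → 157
  G: 115 + 58.8 = 173.8 → 174
  B: 163 + 0.42×(255−163) = 163 + 38.64 = 201.64 → 202
rgb(157, 174, 202) = #9DAECA.

#9DAECA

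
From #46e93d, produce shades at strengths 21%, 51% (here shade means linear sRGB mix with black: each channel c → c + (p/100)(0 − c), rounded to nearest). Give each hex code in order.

#46e93d is rgb(70, 233, 61).
21%: (70 − 14.7 = 55.3→55, 233 − 48.93 = 184.07→184, 61 − 12.81 = 48.19→48) → #37b830
51%: (70 − 35.7 = 34.3→34, 233 − 118.83 = 114.17→114, 61 − 31.11 = 29.89→30) → #22721e

#37b830, #22721e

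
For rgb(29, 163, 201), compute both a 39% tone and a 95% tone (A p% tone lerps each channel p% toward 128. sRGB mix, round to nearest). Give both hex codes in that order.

#4495AD, #7B8284

39% tone:
  R: 29 + 0.39×(128−29) = 29 + 38.61 = 67.61 → 68
  G: 163 + 0.39×(128−163) = 163 − 13.65 = 149.35 → 149
  B: 201 + 0.39×(128−201) = 201 − 28.47 = 172.53 → 173
  → #4495AD
95% tone:
  R: 29 + 94.05 = 123.05 → 123
  G: 163 + 0.95×(128−163) = 163 − 33.25 = 129.75 → 130
  B: 201 − 69.35 = 131.65 → 132
  → #7B8284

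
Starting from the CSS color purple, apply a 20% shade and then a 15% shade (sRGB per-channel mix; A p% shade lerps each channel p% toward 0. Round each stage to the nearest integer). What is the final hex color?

#570057

CSS purple is rgb(128, 0, 128).
Lerp each channel 20% toward 0:
  R: 128 + 0.2×(0−128) = 128 − 25.6 = 102.4 → 102
  G: 0 + 0.2×(0−0) = 0 + 0 = 0 → 0
  B: 128 − 25.6 = 102.4 → 102
After the shade: rgb(102, 0, 102) = #660066.
Per channel, c → c + 0.15(0 − c):
  R: 102 − 15.3 = 86.7 → 87
  G: 0 + 0.15×(0−0) = 0 + 0 = 0 → 0
  B: 102 − 15.3 = 86.7 → 87
rgb(87, 0, 87) = #570057.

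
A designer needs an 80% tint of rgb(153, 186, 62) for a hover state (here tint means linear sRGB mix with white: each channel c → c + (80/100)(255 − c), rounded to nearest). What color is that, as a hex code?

#ebf1d8

Per channel, c → c + 0.8(255 − c):
  R: 153 + 81.6 = 234.6 → 235
  G: 186 + 55.2 = 241.2 → 241
  B: 62 + 0.8×(255−62) = 62 + 154.4 = 216.4 → 216
rgb(235, 241, 216) = #ebf1d8.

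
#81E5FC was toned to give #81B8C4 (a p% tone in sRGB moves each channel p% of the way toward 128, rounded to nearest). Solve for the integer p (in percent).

#81E5FC is rgb(129, 229, 252); #81B8C4 is rgb(129, 184, 196).
On the B channel (widest range): 196 ≈ 252 + (p/100)(128 − 252), so p ≈ 100×(196 − 252)/(128 − 252) = -5600/-124 = 45.16.
p = 45 reproduces all three channels after rounding.

45%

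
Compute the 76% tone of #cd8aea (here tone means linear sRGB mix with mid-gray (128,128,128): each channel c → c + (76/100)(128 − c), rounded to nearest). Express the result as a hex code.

#928299

#cd8aea is rgb(205, 138, 234).
Per channel, c → c + 0.76(128 − c):
  R: 205 + 0.76×(128−205) = 205 − 58.52 = 146.48 → 146
  G: 138 + 0.76×(128−138) = 138 − 7.6 = 130.4 → 130
  B: 234 − 80.56 = 153.44 → 153
rgb(146, 130, 153) = #928299.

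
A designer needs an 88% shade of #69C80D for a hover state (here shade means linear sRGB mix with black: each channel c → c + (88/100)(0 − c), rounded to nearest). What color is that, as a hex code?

#0D1802

#69C80D is rgb(105, 200, 13).
Lerp each channel 88% toward 0:
  R: 105 − 92.4 = 12.6 → 13
  G: 200 + 0.88×(0−200) = 200 − 176 = 24 → 24
  B: 13 − 11.44 = 1.56 → 2
rgb(13, 24, 2) = #0D1802.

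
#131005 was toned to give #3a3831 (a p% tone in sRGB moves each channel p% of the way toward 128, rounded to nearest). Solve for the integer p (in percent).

#131005 is rgb(19, 16, 5); #3a3831 is rgb(58, 56, 49).
On the B channel (widest range): 49 ≈ 5 + (p/100)(128 − 5), so p ≈ 100×(49 − 5)/(128 − 5) = 4400/123 = 35.77.
p = 36 reproduces all three channels after rounding.

36%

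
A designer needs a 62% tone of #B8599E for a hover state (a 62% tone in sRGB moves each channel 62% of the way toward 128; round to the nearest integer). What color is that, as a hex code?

#B8599E is rgb(184, 89, 158).
Per channel, c → c + 0.62(128 − c):
  R: 184 − 34.72 = 149.28 → 149
  G: 89 + 0.62×(128−89) = 89 + 24.18 = 113.18 → 113
  B: 158 + 0.62×(128−158) = 158 − 18.6 = 139.4 → 139
rgb(149, 113, 139) = #95718B.

#95718B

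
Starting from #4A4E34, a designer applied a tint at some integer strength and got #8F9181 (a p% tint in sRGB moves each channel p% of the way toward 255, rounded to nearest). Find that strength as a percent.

#4A4E34 is rgb(74, 78, 52); #8F9181 is rgb(143, 145, 129).
On the B channel (widest range): 129 ≈ 52 + (p/100)(255 − 52), so p ≈ 100×(129 − 52)/(255 − 52) = 7700/203 = 37.93.
p = 38 reproduces all three channels after rounding.

38%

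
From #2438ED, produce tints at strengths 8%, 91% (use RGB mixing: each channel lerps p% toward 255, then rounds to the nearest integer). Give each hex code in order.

#3648EE, #EBEDFD

#2438ED is rgb(36, 56, 237).
8%: (36 + 17.52 = 53.52→54, 56 + 15.92 = 71.92→72, 237 + 1.44 = 238.44→238) → #3648EE
91%: (36 + 199.29 = 235.29→235, 56 + 181.09 = 237.09→237, 237 + 16.38 = 253.38→253) → #EBEDFD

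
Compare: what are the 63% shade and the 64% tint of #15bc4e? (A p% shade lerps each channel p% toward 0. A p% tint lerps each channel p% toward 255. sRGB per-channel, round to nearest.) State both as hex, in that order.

#08461d, #abe7bf

#15bc4e is rgb(21, 188, 78).
63% shade:
  R: 21 + 0.63×(0−21) = 21 − 13.23 = 7.77 → 8
  G: 188 + 0.63×(0−188) = 188 − 118.44 = 69.56 → 70
  B: 78 + 0.63×(0−78) = 78 − 49.14 = 28.86 → 29
  → #08461d
64% tint:
  R: 21 + 0.64×(255−21) = 21 + 149.76 = 170.76 → 171
  G: 188 + 42.88 = 230.88 → 231
  B: 78 + 113.28 = 191.28 → 191
  → #abe7bf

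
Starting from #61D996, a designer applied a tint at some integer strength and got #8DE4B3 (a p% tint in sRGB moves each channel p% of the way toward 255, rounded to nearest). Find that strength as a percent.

#61D996 is rgb(97, 217, 150); #8DE4B3 is rgb(141, 228, 179).
On the R channel (widest range): 141 ≈ 97 + (p/100)(255 − 97), so p ≈ 100×(141 − 97)/(255 − 97) = 4400/158 = 27.85.
p = 28 reproduces all three channels after rounding.

28%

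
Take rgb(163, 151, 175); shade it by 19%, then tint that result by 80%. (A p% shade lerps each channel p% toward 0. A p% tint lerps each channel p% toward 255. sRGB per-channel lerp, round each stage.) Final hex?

A 19% shade moves each channel 19% toward 0:
  R: 163 + 0.19×(0−163) = 163 − 30.97 = 132.03 → 132
  G: 151 + 0.19×(0−151) = 151 − 28.69 = 122.31 → 122
  B: 175 + 0.19×(0−175) = 175 − 33.25 = 141.75 → 142
After the shade: rgb(132, 122, 142) = #847A8E.
Per channel, c → c + 0.8(255 − c):
  R: 132 + 0.8×(255−132) = 132 + 98.4 = 230.4 → 230
  G: 122 + 0.8×(255−122) = 122 + 106.4 = 228.4 → 228
  B: 142 + 90.4 = 232.4 → 232
rgb(230, 228, 232) = #E6E4E8.

#E6E4E8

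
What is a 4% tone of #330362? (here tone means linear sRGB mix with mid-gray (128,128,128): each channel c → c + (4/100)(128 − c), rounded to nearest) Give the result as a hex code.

#360863

#330362 is rgb(51, 3, 98).
Per channel, c → c + 0.04(128 − c):
  R: 51 + 0.04×(128−51) = 51 + 3.08 = 54.08 → 54
  G: 3 + 0.04×(128−3) = 3 + 5 = 8 → 8
  B: 98 + 0.04×(128−98) = 98 + 1.2 = 99.2 → 99
rgb(54, 8, 99) = #360863.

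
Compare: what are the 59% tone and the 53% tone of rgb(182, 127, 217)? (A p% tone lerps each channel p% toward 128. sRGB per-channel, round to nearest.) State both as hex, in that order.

59% tone:
  R: 182 + 0.59×(128−182) = 182 − 31.86 = 150.14 → 150
  G: 127 + 0.59 = 127.59 → 128
  B: 217 + 0.59×(128−217) = 217 − 52.51 = 164.49 → 164
  → #9680A4
53% tone:
  R: 182 + 0.53×(128−182) = 182 − 28.62 = 153.38 → 153
  G: 127 + 0.53×(128−127) = 127 + 0.53 = 127.53 → 128
  B: 217 − 47.17 = 169.83 → 170
  → #9980AA

#9680A4, #9980AA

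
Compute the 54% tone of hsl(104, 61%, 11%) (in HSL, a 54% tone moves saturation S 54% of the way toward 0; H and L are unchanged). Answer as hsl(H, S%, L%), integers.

hsl(104, 28%, 11%)

S moves 54% from 61 toward 0: 61 − 32.94 = 28.06 → 28.
H and L are unchanged.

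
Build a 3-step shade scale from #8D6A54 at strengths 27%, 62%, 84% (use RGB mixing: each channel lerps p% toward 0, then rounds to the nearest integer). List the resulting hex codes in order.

#674D3D, #362820, #17110D

#8D6A54 is rgb(141, 106, 84).
27%: (141 − 38.07 = 102.93→103, 106 − 28.62 = 77.38→77, 84 − 22.68 = 61.32→61) → #674D3D
62%: (141 − 87.42 = 53.58→54, 106 − 65.72 = 40.28→40, 84 − 52.08 = 31.92→32) → #362820
84%: (141 − 118.44 = 22.56→23, 106 − 89.04 = 16.96→17, 84 − 70.56 = 13.44→13) → #17110D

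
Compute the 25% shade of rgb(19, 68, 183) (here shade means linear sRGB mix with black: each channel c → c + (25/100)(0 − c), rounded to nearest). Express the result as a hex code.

A 25% shade moves each channel 25% toward 0:
  R: 19 − 4.75 = 14.25 → 14
  G: 68 − 17 = 51 → 51
  B: 183 − 45.75 = 137.25 → 137
rgb(14, 51, 137) = #0e3389.

#0e3389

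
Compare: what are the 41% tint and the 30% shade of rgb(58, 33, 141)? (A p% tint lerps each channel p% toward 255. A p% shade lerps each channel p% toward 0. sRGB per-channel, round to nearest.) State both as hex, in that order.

41% tint:
  R: 58 + 80.77 = 138.77 → 139
  G: 33 + 0.41×(255−33) = 33 + 91.02 = 124.02 → 124
  B: 141 + 0.41×(255−141) = 141 + 46.74 = 187.74 → 188
  → #8B7CBC
30% shade:
  R: 58 − 17.4 = 40.6 → 41
  G: 33 + 0.3×(0−33) = 33 − 9.9 = 23.1 → 23
  B: 141 + 0.3×(0−141) = 141 − 42.3 = 98.7 → 99
  → #291763

#8B7CBC, #291763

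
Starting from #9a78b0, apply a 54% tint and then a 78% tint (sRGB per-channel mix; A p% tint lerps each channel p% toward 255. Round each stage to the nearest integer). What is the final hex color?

#f5f1f7

#9a78b0 is rgb(154, 120, 176).
Lerp each channel 54% toward 255:
  R: 154 + 0.54×(255−154) = 154 + 54.54 = 208.54 → 209
  G: 120 + 72.9 = 192.9 → 193
  B: 176 + 0.54×(255−176) = 176 + 42.66 = 218.66 → 219
After the tint: rgb(209, 193, 219) = #d1c1db.
A 78% tint moves each channel 78% toward 255:
  R: 209 + 35.88 = 244.88 → 245
  G: 193 + 48.36 = 241.36 → 241
  B: 219 + 0.78×(255−219) = 219 + 28.08 = 247.08 → 247
rgb(245, 241, 247) = #f5f1f7.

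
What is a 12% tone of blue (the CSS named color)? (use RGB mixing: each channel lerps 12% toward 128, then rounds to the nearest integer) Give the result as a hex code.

CSS blue is rgb(0, 0, 255).
A 12% tone moves each channel 12% toward 128:
  R: 0 + 0.12×(128−0) = 0 + 15.36 = 15.36 → 15
  G: 0 + 0.12×(128−0) = 0 + 15.36 = 15.36 → 15
  B: 255 + 0.12×(128−255) = 255 − 15.24 = 239.76 → 240
rgb(15, 15, 240) = #0F0FF0.

#0F0FF0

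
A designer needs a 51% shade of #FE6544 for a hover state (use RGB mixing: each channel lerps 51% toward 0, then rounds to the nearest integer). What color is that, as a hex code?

#7C3121

#FE6544 is rgb(254, 101, 68).
A 51% shade moves each channel 51% toward 0:
  R: 254 − 129.54 = 124.46 → 124
  G: 101 − 51.51 = 49.49 → 49
  B: 68 − 34.68 = 33.32 → 33
rgb(124, 49, 33) = #7C3121.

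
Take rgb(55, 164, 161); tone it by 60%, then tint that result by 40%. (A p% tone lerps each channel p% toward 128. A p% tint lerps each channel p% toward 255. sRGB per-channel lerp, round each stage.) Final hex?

#a1bbbb

Lerp each channel 60% toward 128:
  R: 55 + 0.6×(128−55) = 55 + 43.8 = 98.8 → 99
  G: 164 + 0.6×(128−164) = 164 − 21.6 = 142.4 → 142
  B: 161 − 19.8 = 141.2 → 141
After the tone: rgb(99, 142, 141) = #638e8d.
Lerp each channel 40% toward 255:
  R: 99 + 0.4×(255−99) = 99 + 62.4 = 161.4 → 161
  G: 142 + 45.2 = 187.2 → 187
  B: 141 + 0.4×(255−141) = 141 + 45.6 = 186.6 → 187
rgb(161, 187, 187) = #a1bbbb.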